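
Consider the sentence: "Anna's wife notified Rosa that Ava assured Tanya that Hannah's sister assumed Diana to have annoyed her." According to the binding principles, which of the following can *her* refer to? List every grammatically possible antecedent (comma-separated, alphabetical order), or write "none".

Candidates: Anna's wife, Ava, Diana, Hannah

Anna's wife, Ava, Hannah

*her* is a pronoun; Principle B requires it to be free in its binding domain — the clause headed by 'annoyed'.
— Anna's wife: subject of the matrix clause; c-commands the pronoun but lies outside its binding domain — allowed.
— Ava: subject of the clause headed by 'assured'; c-commands the pronoun but lies outside its binding domain — allowed.
— Diana: subject of the clause headed by 'annoyed'; c-commands the pronoun within its binding domain — blocked (Principle B).
— Hannah: possessor inside the subject DP of the clause headed by 'assumed'; does not c-command the pronoun — Principle B does not apply; allowed.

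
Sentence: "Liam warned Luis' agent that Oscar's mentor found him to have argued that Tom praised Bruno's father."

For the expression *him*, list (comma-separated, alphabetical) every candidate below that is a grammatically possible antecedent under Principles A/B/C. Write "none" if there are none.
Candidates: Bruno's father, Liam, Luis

Liam, Luis

*him* is a pronoun; Principle B requires it to be free in its binding domain — the clause headed by 'found'.
— Bruno's father: object of the clause headed by 'praised'; is c-commanded by the pronoun; coreference would bind this R-expression — blocked (Principle C).
— Liam: subject of the matrix clause; c-commands the pronoun but lies outside its binding domain — allowed.
— Luis: possessor inside the object DP of the matrix clause; does not c-command the pronoun — Principle B does not apply; allowed.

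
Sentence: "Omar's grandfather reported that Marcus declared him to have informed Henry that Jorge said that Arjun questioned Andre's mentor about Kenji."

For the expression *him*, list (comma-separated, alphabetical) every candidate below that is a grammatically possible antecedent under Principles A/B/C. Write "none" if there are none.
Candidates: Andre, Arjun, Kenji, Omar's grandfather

*him* is a pronoun; Principle B requires it to be free in its binding domain — the clause headed by 'declared'.
— Andre: possessor inside the object DP of the clause headed by 'questioned'; is c-commanded by the pronoun; coreference would bind this R-expression — blocked (Principle C).
— Arjun: subject of the clause headed by 'questioned'; is c-commanded by the pronoun; coreference would bind this R-expression — blocked (Principle C).
— Kenji: second object of the clause headed by 'questioned'; is c-commanded by the pronoun; coreference would bind this R-expression — blocked (Principle C).
— Omar's grandfather: subject of the matrix clause; c-commands the pronoun but lies outside its binding domain — allowed.

Omar's grandfather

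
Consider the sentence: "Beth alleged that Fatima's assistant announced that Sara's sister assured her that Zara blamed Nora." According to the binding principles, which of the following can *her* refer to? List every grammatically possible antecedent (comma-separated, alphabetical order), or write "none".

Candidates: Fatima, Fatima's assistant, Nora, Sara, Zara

Fatima, Fatima's assistant, Sara

*her* is a pronoun; Principle B requires it to be free in its binding domain — the clause headed by 'assured'.
— Fatima: possessor inside the subject DP of the clause headed by 'announced'; does not c-command the pronoun — Principle B does not apply; allowed.
— Fatima's assistant: subject of the clause headed by 'announced'; c-commands the pronoun but lies outside its binding domain — allowed.
— Nora: object of the clause headed by 'blamed'; is c-commanded by the pronoun; coreference would bind this R-expression — blocked (Principle C).
— Sara: possessor inside the subject DP of the clause headed by 'assured'; does not c-command the pronoun — Principle B does not apply; allowed.
— Zara: subject of the clause headed by 'blamed'; is c-commanded by the pronoun; coreference would bind this R-expression — blocked (Principle C).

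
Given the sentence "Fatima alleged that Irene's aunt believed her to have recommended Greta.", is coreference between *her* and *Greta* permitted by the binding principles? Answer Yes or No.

*her* is a pronoun; Principle B requires it to be free in its binding domain — the clause headed by 'believed'.
— Greta: object of the clause headed by 'recommended'; is c-commanded by the pronoun; coreference would bind this R-expression — blocked (Principle C).

No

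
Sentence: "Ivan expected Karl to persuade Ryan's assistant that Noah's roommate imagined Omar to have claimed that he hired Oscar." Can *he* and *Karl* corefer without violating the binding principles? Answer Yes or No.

*Karl* is an R-expression; Principle C requires it to be free (not bound by any c-commanding expression).
— he: subject of the clause headed by 'hired'; the pronoun does not c-command the R-expression — coreference allowed.

Yes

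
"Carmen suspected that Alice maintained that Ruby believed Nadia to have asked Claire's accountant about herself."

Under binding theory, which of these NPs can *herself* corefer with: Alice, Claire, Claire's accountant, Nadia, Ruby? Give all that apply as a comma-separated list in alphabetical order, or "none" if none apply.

*herself* is a reflexive; Principle A requires it to be bound within its binding domain — the clause headed by 'asked'.
— Alice: subject of the clause headed by 'maintained'; c-commands the reflexive but lies outside its binding domain — cannot bind it (Principle A).
— Claire: possessor inside the object DP of the clause headed by 'asked'; does not c-command the reflexive — cannot bind it (Principle A).
— Claire's accountant: object of the clause headed by 'asked'; c-commands the reflexive within its binding domain — allowed (Principle A).
— Nadia: subject of the clause headed by 'asked'; c-commands the reflexive within its binding domain — allowed (Principle A).
— Ruby: subject of the clause headed by 'believed'; c-commands the reflexive but lies outside its binding domain — cannot bind it (Principle A).

Claire's accountant, Nadia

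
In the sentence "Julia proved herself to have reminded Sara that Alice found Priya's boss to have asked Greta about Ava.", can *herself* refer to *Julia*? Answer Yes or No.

*herself* is a reflexive; Principle A requires it to be bound within its binding domain — the matrix clause.
— Julia: subject of the matrix clause; c-commands the reflexive within its binding domain — allowed (Principle A).

Yes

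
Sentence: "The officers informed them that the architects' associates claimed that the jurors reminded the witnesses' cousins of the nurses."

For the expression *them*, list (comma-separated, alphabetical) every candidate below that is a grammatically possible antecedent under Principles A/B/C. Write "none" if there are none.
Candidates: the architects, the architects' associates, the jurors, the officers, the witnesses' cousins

*them* is a pronoun; Principle B requires it to be free in its binding domain — the matrix clause.
— the architects: possessor inside the subject DP of the clause headed by 'claimed'; is c-commanded by the pronoun; coreference would bind this R-expression — blocked (Principle C).
— the architects' associates: subject of the clause headed by 'claimed'; is c-commanded by the pronoun; coreference would bind this R-expression — blocked (Principle C).
— the jurors: subject of the clause headed by 'reminded'; is c-commanded by the pronoun; coreference would bind this R-expression — blocked (Principle C).
— the officers: subject of the matrix clause; c-commands the pronoun within its binding domain — blocked (Principle B).
— the witnesses' cousins: object of the clause headed by 'reminded'; is c-commanded by the pronoun; coreference would bind this R-expression — blocked (Principle C).

none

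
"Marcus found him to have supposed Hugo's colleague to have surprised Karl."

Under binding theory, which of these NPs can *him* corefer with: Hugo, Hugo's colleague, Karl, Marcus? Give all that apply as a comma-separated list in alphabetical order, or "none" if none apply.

*him* is a pronoun; Principle B requires it to be free in its binding domain — the matrix clause.
— Hugo: possessor inside the subject DP of the clause headed by 'surprised'; is c-commanded by the pronoun; coreference would bind this R-expression — blocked (Principle C).
— Hugo's colleague: subject of the clause headed by 'surprised'; is c-commanded by the pronoun; coreference would bind this R-expression — blocked (Principle C).
— Karl: object of the clause headed by 'surprised'; is c-commanded by the pronoun; coreference would bind this R-expression — blocked (Principle C).
— Marcus: subject of the matrix clause; c-commands the pronoun within its binding domain — blocked (Principle B).

none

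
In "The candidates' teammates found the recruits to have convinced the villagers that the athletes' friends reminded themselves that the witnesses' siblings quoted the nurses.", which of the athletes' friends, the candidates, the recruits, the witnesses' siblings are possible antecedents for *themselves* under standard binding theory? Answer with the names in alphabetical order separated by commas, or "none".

the athletes' friends

*themselves* is a reflexive; Principle A requires it to be bound within its binding domain — the clause headed by 'reminded'.
— the athletes' friends: subject of the clause headed by 'reminded'; c-commands the reflexive within its binding domain — allowed (Principle A).
— the candidates: possessor inside the subject DP of the matrix clause; does not c-command the reflexive — cannot bind it (Principle A).
— the recruits: subject of the clause headed by 'convinced'; c-commands the reflexive but lies outside its binding domain — cannot bind it (Principle A).
— the witnesses' siblings: subject of the clause headed by 'quoted'; does not c-command the reflexive — cannot bind it (Principle A).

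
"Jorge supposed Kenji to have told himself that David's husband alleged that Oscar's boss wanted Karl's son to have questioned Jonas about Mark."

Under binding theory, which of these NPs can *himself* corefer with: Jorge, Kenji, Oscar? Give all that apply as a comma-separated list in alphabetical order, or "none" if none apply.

Kenji

*himself* is a reflexive; Principle A requires it to be bound within its binding domain — the clause headed by 'told'.
— Jorge: subject of the matrix clause; c-commands the reflexive but lies outside its binding domain — cannot bind it (Principle A).
— Kenji: subject of the clause headed by 'told'; c-commands the reflexive within its binding domain — allowed (Principle A).
— Oscar: possessor inside the subject DP of the clause headed by 'wanted'; does not c-command the reflexive — cannot bind it (Principle A).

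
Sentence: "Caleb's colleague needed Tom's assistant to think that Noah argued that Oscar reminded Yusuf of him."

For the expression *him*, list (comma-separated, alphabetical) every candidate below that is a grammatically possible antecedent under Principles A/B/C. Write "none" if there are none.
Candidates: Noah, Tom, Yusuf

Noah, Tom

*him* is a pronoun; Principle B requires it to be free in its binding domain — the clause headed by 'reminded'.
— Noah: subject of the clause headed by 'argued'; c-commands the pronoun but lies outside its binding domain — allowed.
— Tom: possessor inside the subject DP of the clause headed by 'think'; does not c-command the pronoun — Principle B does not apply; allowed.
— Yusuf: object of the clause headed by 'reminded'; c-commands the pronoun within its binding domain — blocked (Principle B).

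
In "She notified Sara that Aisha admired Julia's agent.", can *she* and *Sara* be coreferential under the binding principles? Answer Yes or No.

No

*Sara* is an R-expression; Principle C requires it to be free (not bound by any c-commanding expression).
— she: subject of the matrix clause; the pronoun c-commands the R-expression — coreference blocked (Principle C).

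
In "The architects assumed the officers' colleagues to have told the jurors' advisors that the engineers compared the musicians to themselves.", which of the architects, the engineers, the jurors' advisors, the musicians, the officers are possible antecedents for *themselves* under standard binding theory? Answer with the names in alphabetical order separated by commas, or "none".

the engineers, the musicians

*themselves* is a reflexive; Principle A requires it to be bound within its binding domain — the clause headed by 'compared'.
— the architects: subject of the matrix clause; c-commands the reflexive but lies outside its binding domain — cannot bind it (Principle A).
— the engineers: subject of the clause headed by 'compared'; c-commands the reflexive within its binding domain — allowed (Principle A).
— the jurors' advisors: object of the clause headed by 'told'; c-commands the reflexive but lies outside its binding domain — cannot bind it (Principle A).
— the musicians: object of the clause headed by 'compared'; c-commands the reflexive within its binding domain — allowed (Principle A).
— the officers: possessor inside the subject DP of the clause headed by 'told'; does not c-command the reflexive — cannot bind it (Principle A).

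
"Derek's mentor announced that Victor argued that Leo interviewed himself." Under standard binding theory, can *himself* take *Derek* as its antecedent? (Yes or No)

*himself* is a reflexive; Principle A requires it to be bound within its binding domain — the clause headed by 'interviewed'.
— Derek: possessor inside the subject DP of the matrix clause; does not c-command the reflexive — cannot bind it (Principle A).

No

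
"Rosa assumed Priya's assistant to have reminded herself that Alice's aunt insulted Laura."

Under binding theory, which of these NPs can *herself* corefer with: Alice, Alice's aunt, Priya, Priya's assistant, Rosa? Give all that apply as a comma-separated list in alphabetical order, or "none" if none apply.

Priya's assistant

*herself* is a reflexive; Principle A requires it to be bound within its binding domain — the clause headed by 'reminded'.
— Alice: possessor inside the subject DP of the clause headed by 'insulted'; does not c-command the reflexive — cannot bind it (Principle A).
— Alice's aunt: subject of the clause headed by 'insulted'; does not c-command the reflexive — cannot bind it (Principle A).
— Priya: possessor inside the subject DP of the clause headed by 'reminded'; does not c-command the reflexive — cannot bind it (Principle A).
— Priya's assistant: subject of the clause headed by 'reminded'; c-commands the reflexive within its binding domain — allowed (Principle A).
— Rosa: subject of the matrix clause; c-commands the reflexive but lies outside its binding domain — cannot bind it (Principle A).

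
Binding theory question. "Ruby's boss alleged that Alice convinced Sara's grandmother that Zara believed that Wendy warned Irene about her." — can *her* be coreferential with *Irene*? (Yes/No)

*her* is a pronoun; Principle B requires it to be free in its binding domain — the clause headed by 'warned'.
— Irene: object of the clause headed by 'warned'; c-commands the pronoun within its binding domain — blocked (Principle B).

No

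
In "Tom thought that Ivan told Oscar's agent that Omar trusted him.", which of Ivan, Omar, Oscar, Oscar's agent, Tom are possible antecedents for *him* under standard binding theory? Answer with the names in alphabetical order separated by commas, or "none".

Ivan, Oscar, Oscar's agent, Tom

*him* is a pronoun; Principle B requires it to be free in its binding domain — the clause headed by 'trusted'.
— Ivan: subject of the clause headed by 'told'; c-commands the pronoun but lies outside its binding domain — allowed.
— Omar: subject of the clause headed by 'trusted'; c-commands the pronoun within its binding domain — blocked (Principle B).
— Oscar: possessor inside the object DP of the clause headed by 'told'; does not c-command the pronoun — Principle B does not apply; allowed.
— Oscar's agent: object of the clause headed by 'told'; c-commands the pronoun but lies outside its binding domain — allowed.
— Tom: subject of the matrix clause; c-commands the pronoun but lies outside its binding domain — allowed.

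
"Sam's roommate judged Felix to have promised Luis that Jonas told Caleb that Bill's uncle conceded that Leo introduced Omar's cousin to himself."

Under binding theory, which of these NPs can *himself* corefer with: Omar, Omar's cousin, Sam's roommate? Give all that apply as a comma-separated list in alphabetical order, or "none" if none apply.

*himself* is a reflexive; Principle A requires it to be bound within its binding domain — the clause headed by 'introduced'.
— Omar: possessor inside the object DP of the clause headed by 'introduced'; does not c-command the reflexive — cannot bind it (Principle A).
— Omar's cousin: object of the clause headed by 'introduced'; c-commands the reflexive within its binding domain — allowed (Principle A).
— Sam's roommate: subject of the matrix clause; c-commands the reflexive but lies outside its binding domain — cannot bind it (Principle A).

Omar's cousin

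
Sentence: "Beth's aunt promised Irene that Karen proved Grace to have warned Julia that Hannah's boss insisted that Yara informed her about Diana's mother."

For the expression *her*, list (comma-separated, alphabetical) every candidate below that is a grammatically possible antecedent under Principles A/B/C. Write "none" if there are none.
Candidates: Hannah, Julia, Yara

*her* is a pronoun; Principle B requires it to be free in its binding domain — the clause headed by 'informed'.
— Hannah: possessor inside the subject DP of the clause headed by 'insisted'; does not c-command the pronoun — Principle B does not apply; allowed.
— Julia: object of the clause headed by 'warned'; c-commands the pronoun but lies outside its binding domain — allowed.
— Yara: subject of the clause headed by 'informed'; c-commands the pronoun within its binding domain — blocked (Principle B).

Hannah, Julia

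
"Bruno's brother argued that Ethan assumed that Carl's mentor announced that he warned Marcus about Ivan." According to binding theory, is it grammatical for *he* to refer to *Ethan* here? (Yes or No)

*Ethan* is an R-expression; Principle C requires it to be free (not bound by any c-commanding expression).
— he: subject of the clause headed by 'warned'; the pronoun does not c-command the R-expression — coreference allowed.

Yes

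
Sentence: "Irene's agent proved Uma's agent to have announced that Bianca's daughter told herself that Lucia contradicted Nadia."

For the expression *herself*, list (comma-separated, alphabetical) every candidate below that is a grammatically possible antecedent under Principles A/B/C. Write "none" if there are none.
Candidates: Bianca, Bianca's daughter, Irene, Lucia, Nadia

Bianca's daughter

*herself* is a reflexive; Principle A requires it to be bound within its binding domain — the clause headed by 'told'.
— Bianca: possessor inside the subject DP of the clause headed by 'told'; does not c-command the reflexive — cannot bind it (Principle A).
— Bianca's daughter: subject of the clause headed by 'told'; c-commands the reflexive within its binding domain — allowed (Principle A).
— Irene: possessor inside the subject DP of the matrix clause; does not c-command the reflexive — cannot bind it (Principle A).
— Lucia: subject of the clause headed by 'contradicted'; does not c-command the reflexive — cannot bind it (Principle A).
— Nadia: object of the clause headed by 'contradicted'; does not c-command the reflexive — cannot bind it (Principle A).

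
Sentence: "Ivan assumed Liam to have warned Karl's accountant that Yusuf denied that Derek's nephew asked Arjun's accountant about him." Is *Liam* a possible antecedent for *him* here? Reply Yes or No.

Yes

*him* is a pronoun; Principle B requires it to be free in its binding domain — the clause headed by 'asked'.
— Liam: subject of the clause headed by 'warned'; c-commands the pronoun but lies outside its binding domain — allowed.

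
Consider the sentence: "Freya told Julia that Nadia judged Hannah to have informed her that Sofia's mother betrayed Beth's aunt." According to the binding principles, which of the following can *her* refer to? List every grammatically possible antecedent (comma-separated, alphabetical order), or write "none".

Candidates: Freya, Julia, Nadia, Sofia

Freya, Julia, Nadia

*her* is a pronoun; Principle B requires it to be free in its binding domain — the clause headed by 'informed'.
— Freya: subject of the matrix clause; c-commands the pronoun but lies outside its binding domain — allowed.
— Julia: object of the matrix clause; c-commands the pronoun but lies outside its binding domain — allowed.
— Nadia: subject of the clause headed by 'judged'; c-commands the pronoun but lies outside its binding domain — allowed.
— Sofia: possessor inside the subject DP of the clause headed by 'betrayed'; is c-commanded by the pronoun; coreference would bind this R-expression — blocked (Principle C).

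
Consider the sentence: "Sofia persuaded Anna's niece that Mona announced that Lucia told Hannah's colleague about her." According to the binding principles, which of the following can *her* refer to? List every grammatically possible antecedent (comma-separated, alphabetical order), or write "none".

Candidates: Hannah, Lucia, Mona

*her* is a pronoun; Principle B requires it to be free in its binding domain — the clause headed by 'told'.
— Hannah: possessor inside the object DP of the clause headed by 'told'; does not c-command the pronoun — Principle B does not apply; allowed.
— Lucia: subject of the clause headed by 'told'; c-commands the pronoun within its binding domain — blocked (Principle B).
— Mona: subject of the clause headed by 'announced'; c-commands the pronoun but lies outside its binding domain — allowed.

Hannah, Mona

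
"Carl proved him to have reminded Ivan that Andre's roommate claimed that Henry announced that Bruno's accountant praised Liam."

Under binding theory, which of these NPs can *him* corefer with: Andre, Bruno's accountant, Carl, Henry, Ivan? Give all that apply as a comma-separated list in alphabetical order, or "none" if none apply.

*him* is a pronoun; Principle B requires it to be free in its binding domain — the matrix clause.
— Andre: possessor inside the subject DP of the clause headed by 'claimed'; is c-commanded by the pronoun; coreference would bind this R-expression — blocked (Principle C).
— Bruno's accountant: subject of the clause headed by 'praised'; is c-commanded by the pronoun; coreference would bind this R-expression — blocked (Principle C).
— Carl: subject of the matrix clause; c-commands the pronoun within its binding domain — blocked (Principle B).
— Henry: subject of the clause headed by 'announced'; is c-commanded by the pronoun; coreference would bind this R-expression — blocked (Principle C).
— Ivan: object of the clause headed by 'reminded'; is c-commanded by the pronoun; coreference would bind this R-expression — blocked (Principle C).

none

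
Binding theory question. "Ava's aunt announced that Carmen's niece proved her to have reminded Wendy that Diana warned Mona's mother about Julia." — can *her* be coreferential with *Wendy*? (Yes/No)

*her* is a pronoun; Principle B requires it to be free in its binding domain — the clause headed by 'proved'.
— Wendy: object of the clause headed by 'reminded'; is c-commanded by the pronoun; coreference would bind this R-expression — blocked (Principle C).

No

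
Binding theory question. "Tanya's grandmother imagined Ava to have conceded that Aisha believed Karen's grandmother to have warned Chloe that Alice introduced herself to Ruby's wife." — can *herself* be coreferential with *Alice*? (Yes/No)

Yes

*herself* is a reflexive; Principle A requires it to be bound within its binding domain — the clause headed by 'introduced'.
— Alice: subject of the clause headed by 'introduced'; c-commands the reflexive within its binding domain — allowed (Principle A).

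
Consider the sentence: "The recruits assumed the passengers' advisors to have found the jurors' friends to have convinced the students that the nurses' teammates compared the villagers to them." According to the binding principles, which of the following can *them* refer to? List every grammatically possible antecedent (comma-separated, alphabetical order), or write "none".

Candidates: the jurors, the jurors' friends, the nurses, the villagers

the jurors, the jurors' friends, the nurses

*them* is a pronoun; Principle B requires it to be free in its binding domain — the clause headed by 'compared'.
— the jurors: possessor inside the subject DP of the clause headed by 'convinced'; does not c-command the pronoun — Principle B does not apply; allowed.
— the jurors' friends: subject of the clause headed by 'convinced'; c-commands the pronoun but lies outside its binding domain — allowed.
— the nurses: possessor inside the subject DP of the clause headed by 'compared'; does not c-command the pronoun — Principle B does not apply; allowed.
— the villagers: object of the clause headed by 'compared'; c-commands the pronoun within its binding domain — blocked (Principle B).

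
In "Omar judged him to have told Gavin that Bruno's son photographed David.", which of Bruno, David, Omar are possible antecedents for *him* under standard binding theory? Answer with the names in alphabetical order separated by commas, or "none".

none

*him* is a pronoun; Principle B requires it to be free in its binding domain — the matrix clause.
— Bruno: possessor inside the subject DP of the clause headed by 'photographed'; is c-commanded by the pronoun; coreference would bind this R-expression — blocked (Principle C).
— David: object of the clause headed by 'photographed'; is c-commanded by the pronoun; coreference would bind this R-expression — blocked (Principle C).
— Omar: subject of the matrix clause; c-commands the pronoun within its binding domain — blocked (Principle B).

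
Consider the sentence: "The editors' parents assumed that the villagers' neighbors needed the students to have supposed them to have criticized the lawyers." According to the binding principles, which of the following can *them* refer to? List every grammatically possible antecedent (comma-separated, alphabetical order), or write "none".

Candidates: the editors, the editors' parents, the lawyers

the editors, the editors' parents

*them* is a pronoun; Principle B requires it to be free in its binding domain — the clause headed by 'supposed'.
— the editors: possessor inside the subject DP of the matrix clause; does not c-command the pronoun — Principle B does not apply; allowed.
— the editors' parents: subject of the matrix clause; c-commands the pronoun but lies outside its binding domain — allowed.
— the lawyers: object of the clause headed by 'criticized'; is c-commanded by the pronoun; coreference would bind this R-expression — blocked (Principle C).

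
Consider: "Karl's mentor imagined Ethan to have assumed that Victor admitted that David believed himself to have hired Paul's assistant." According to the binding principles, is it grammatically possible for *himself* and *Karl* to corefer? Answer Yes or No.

*himself* is a reflexive; Principle A requires it to be bound within its binding domain — the clause headed by 'believed'.
— Karl: possessor inside the subject DP of the matrix clause; does not c-command the reflexive — cannot bind it (Principle A).

No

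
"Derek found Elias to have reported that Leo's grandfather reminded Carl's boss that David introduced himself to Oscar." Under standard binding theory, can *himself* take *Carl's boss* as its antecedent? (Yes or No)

*himself* is a reflexive; Principle A requires it to be bound within its binding domain — the clause headed by 'introduced'.
— Carl's boss: object of the clause headed by 'reminded'; c-commands the reflexive but lies outside its binding domain — cannot bind it (Principle A).

No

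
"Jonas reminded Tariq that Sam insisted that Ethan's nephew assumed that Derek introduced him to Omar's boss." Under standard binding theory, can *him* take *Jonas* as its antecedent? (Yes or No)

*him* is a pronoun; Principle B requires it to be free in its binding domain — the clause headed by 'introduced'.
— Jonas: subject of the matrix clause; c-commands the pronoun but lies outside its binding domain — allowed.

Yes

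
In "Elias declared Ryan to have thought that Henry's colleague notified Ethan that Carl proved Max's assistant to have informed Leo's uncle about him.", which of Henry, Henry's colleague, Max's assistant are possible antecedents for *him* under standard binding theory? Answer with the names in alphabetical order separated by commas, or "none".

*him* is a pronoun; Principle B requires it to be free in its binding domain — the clause headed by 'informed'.
— Henry: possessor inside the subject DP of the clause headed by 'notified'; does not c-command the pronoun — Principle B does not apply; allowed.
— Henry's colleague: subject of the clause headed by 'notified'; c-commands the pronoun but lies outside its binding domain — allowed.
— Max's assistant: subject of the clause headed by 'informed'; c-commands the pronoun within its binding domain — blocked (Principle B).

Henry, Henry's colleague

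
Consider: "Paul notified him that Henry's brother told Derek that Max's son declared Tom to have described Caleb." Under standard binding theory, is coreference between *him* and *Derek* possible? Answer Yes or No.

*Derek* is an R-expression; Principle C requires it to be free (not bound by any c-commanding expression).
— him: object of the matrix clause; the pronoun c-commands the R-expression — coreference blocked (Principle C).

No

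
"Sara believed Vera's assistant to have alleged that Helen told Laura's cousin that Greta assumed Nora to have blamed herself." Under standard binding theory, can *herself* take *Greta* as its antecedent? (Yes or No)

No

*herself* is a reflexive; Principle A requires it to be bound within its binding domain — the clause headed by 'blamed'.
— Greta: subject of the clause headed by 'assumed'; c-commands the reflexive but lies outside its binding domain — cannot bind it (Principle A).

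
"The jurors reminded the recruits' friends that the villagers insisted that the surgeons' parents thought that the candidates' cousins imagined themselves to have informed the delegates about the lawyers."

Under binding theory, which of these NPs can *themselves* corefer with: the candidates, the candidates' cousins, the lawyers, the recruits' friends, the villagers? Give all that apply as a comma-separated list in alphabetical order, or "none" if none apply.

*themselves* is a reflexive; Principle A requires it to be bound within its binding domain — the clause headed by 'imagined'.
— the candidates: possessor inside the subject DP of the clause headed by 'imagined'; does not c-command the reflexive — cannot bind it (Principle A).
— the candidates' cousins: subject of the clause headed by 'imagined'; c-commands the reflexive within its binding domain — allowed (Principle A).
— the lawyers: second object of the clause headed by 'informed'; does not c-command the reflexive — cannot bind it (Principle A).
— the recruits' friends: object of the matrix clause; c-commands the reflexive but lies outside its binding domain — cannot bind it (Principle A).
— the villagers: subject of the clause headed by 'insisted'; c-commands the reflexive but lies outside its binding domain — cannot bind it (Principle A).

the candidates' cousins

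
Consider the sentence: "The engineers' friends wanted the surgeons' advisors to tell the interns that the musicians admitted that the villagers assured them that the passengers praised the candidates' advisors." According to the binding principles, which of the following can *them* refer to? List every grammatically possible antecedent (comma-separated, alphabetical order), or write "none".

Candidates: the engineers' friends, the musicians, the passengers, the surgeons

the engineers' friends, the musicians, the surgeons

*them* is a pronoun; Principle B requires it to be free in its binding domain — the clause headed by 'assured'.
— the engineers' friends: subject of the matrix clause; c-commands the pronoun but lies outside its binding domain — allowed.
— the musicians: subject of the clause headed by 'admitted'; c-commands the pronoun but lies outside its binding domain — allowed.
— the passengers: subject of the clause headed by 'praised'; is c-commanded by the pronoun; coreference would bind this R-expression — blocked (Principle C).
— the surgeons: possessor inside the subject DP of the clause headed by 'tell'; does not c-command the pronoun — Principle B does not apply; allowed.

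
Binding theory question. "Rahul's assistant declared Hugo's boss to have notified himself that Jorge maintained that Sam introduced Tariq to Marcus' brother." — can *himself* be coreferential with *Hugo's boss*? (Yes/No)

*himself* is a reflexive; Principle A requires it to be bound within its binding domain — the clause headed by 'notified'.
— Hugo's boss: subject of the clause headed by 'notified'; c-commands the reflexive within its binding domain — allowed (Principle A).

Yes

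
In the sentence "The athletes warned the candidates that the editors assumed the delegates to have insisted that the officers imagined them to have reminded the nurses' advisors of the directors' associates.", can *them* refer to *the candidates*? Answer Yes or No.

*them* is a pronoun; Principle B requires it to be free in its binding domain — the clause headed by 'imagined'.
— the candidates: object of the matrix clause; c-commands the pronoun but lies outside its binding domain — allowed.

Yes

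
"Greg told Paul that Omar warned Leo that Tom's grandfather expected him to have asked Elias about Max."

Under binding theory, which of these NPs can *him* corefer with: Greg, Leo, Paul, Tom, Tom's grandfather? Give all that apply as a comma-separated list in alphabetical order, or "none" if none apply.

Greg, Leo, Paul, Tom

*him* is a pronoun; Principle B requires it to be free in its binding domain — the clause headed by 'expected'.
— Greg: subject of the matrix clause; c-commands the pronoun but lies outside its binding domain — allowed.
— Leo: object of the clause headed by 'warned'; c-commands the pronoun but lies outside its binding domain — allowed.
— Paul: object of the matrix clause; c-commands the pronoun but lies outside its binding domain — allowed.
— Tom: possessor inside the subject DP of the clause headed by 'expected'; does not c-command the pronoun — Principle B does not apply; allowed.
— Tom's grandfather: subject of the clause headed by 'expected'; c-commands the pronoun within its binding domain — blocked (Principle B).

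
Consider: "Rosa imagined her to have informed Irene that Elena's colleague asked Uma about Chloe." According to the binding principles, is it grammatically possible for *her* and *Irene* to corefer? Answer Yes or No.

*her* is a pronoun; Principle B requires it to be free in its binding domain — the matrix clause.
— Irene: object of the clause headed by 'informed'; is c-commanded by the pronoun; coreference would bind this R-expression — blocked (Principle C).

No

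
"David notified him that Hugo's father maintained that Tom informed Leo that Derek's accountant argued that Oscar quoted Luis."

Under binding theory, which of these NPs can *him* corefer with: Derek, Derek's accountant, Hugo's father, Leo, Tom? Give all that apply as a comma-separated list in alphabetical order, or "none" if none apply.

none

*him* is a pronoun; Principle B requires it to be free in its binding domain — the matrix clause.
— Derek: possessor inside the subject DP of the clause headed by 'argued'; is c-commanded by the pronoun; coreference would bind this R-expression — blocked (Principle C).
— Derek's accountant: subject of the clause headed by 'argued'; is c-commanded by the pronoun; coreference would bind this R-expression — blocked (Principle C).
— Hugo's father: subject of the clause headed by 'maintained'; is c-commanded by the pronoun; coreference would bind this R-expression — blocked (Principle C).
— Leo: object of the clause headed by 'informed'; is c-commanded by the pronoun; coreference would bind this R-expression — blocked (Principle C).
— Tom: subject of the clause headed by 'informed'; is c-commanded by the pronoun; coreference would bind this R-expression — blocked (Principle C).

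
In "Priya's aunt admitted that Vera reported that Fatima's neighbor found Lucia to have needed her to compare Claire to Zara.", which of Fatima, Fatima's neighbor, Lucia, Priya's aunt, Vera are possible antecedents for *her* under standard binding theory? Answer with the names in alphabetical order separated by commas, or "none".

*her* is a pronoun; Principle B requires it to be free in its binding domain — the clause headed by 'needed'.
— Fatima: possessor inside the subject DP of the clause headed by 'found'; does not c-command the pronoun — Principle B does not apply; allowed.
— Fatima's neighbor: subject of the clause headed by 'found'; c-commands the pronoun but lies outside its binding domain — allowed.
— Lucia: subject of the clause headed by 'needed'; c-commands the pronoun within its binding domain — blocked (Principle B).
— Priya's aunt: subject of the matrix clause; c-commands the pronoun but lies outside its binding domain — allowed.
— Vera: subject of the clause headed by 'reported'; c-commands the pronoun but lies outside its binding domain — allowed.

Fatima, Fatima's neighbor, Priya's aunt, Vera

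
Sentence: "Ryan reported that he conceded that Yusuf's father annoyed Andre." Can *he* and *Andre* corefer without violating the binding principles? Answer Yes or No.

No

*Andre* is an R-expression; Principle C requires it to be free (not bound by any c-commanding expression).
— he: subject of the clause headed by 'conceded'; the pronoun c-commands the R-expression — coreference blocked (Principle C).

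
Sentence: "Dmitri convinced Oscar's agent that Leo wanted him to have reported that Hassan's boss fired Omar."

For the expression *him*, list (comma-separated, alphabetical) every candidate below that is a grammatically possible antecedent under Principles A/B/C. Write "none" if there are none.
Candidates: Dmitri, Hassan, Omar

*him* is a pronoun; Principle B requires it to be free in its binding domain — the clause headed by 'wanted'.
— Dmitri: subject of the matrix clause; c-commands the pronoun but lies outside its binding domain — allowed.
— Hassan: possessor inside the subject DP of the clause headed by 'fired'; is c-commanded by the pronoun; coreference would bind this R-expression — blocked (Principle C).
— Omar: object of the clause headed by 'fired'; is c-commanded by the pronoun; coreference would bind this R-expression — blocked (Principle C).

Dmitri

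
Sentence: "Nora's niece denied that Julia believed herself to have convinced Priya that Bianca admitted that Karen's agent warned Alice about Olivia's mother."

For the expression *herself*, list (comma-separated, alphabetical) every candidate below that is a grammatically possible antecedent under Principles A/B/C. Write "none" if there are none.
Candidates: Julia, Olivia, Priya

*herself* is a reflexive; Principle A requires it to be bound within its binding domain — the clause headed by 'believed'.
— Julia: subject of the clause headed by 'believed'; c-commands the reflexive within its binding domain — allowed (Principle A).
— Olivia: possessor inside the second object DP of the clause headed by 'warned'; does not c-command the reflexive — cannot bind it (Principle A).
— Priya: object of the clause headed by 'convinced'; does not c-command the reflexive — cannot bind it (Principle A).

Julia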